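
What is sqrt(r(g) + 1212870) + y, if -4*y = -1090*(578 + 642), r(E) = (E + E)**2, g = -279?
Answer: 332450 + sqrt(1524234) ≈ 3.3368e+5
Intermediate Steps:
r(E) = 4*E**2 (r(E) = (2*E)**2 = 4*E**2)
y = 332450 (y = -(-545)*(578 + 642)/2 = -(-545)*1220/2 = -1/4*(-1329800) = 332450)
sqrt(r(g) + 1212870) + y = sqrt(4*(-279)**2 + 1212870) + 332450 = sqrt(4*77841 + 1212870) + 332450 = sqrt(311364 + 1212870) + 332450 = sqrt(1524234) + 332450 = 332450 + sqrt(1524234)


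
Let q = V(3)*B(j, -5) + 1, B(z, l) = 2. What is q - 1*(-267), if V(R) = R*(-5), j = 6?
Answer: 238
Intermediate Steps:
V(R) = -5*R
q = -29 (q = -5*3*2 + 1 = -15*2 + 1 = -30 + 1 = -29)
q - 1*(-267) = -29 - 1*(-267) = -29 + 267 = 238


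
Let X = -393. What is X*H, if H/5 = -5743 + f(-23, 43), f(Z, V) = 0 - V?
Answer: 11369490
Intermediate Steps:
f(Z, V) = -V
H = -28930 (H = 5*(-5743 - 1*43) = 5*(-5743 - 43) = 5*(-5786) = -28930)
X*H = -393*(-28930) = 11369490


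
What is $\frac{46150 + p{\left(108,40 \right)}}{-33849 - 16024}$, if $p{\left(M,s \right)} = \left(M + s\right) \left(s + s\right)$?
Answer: $- \frac{57990}{49873} \approx -1.1628$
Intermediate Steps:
$p{\left(M,s \right)} = 2 s \left(M + s\right)$ ($p{\left(M,s \right)} = \left(M + s\right) 2 s = 2 s \left(M + s\right)$)
$\frac{46150 + p{\left(108,40 \right)}}{-33849 - 16024} = \frac{46150 + 2 \cdot 40 \left(108 + 40\right)}{-33849 - 16024} = \frac{46150 + 2 \cdot 40 \cdot 148}{-49873} = \left(46150 + 11840\right) \left(- \frac{1}{49873}\right) = 57990 \left(- \frac{1}{49873}\right) = - \frac{57990}{49873}$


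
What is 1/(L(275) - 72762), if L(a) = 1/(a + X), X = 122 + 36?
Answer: -433/31505945 ≈ -1.3743e-5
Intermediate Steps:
X = 158
L(a) = 1/(158 + a) (L(a) = 1/(a + 158) = 1/(158 + a))
1/(L(275) - 72762) = 1/(1/(158 + 275) - 72762) = 1/(1/433 - 72762) = 1/(-31505945/433) = -433/31505945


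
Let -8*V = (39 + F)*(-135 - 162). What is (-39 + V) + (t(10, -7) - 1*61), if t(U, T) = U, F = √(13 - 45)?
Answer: 10863/8 + 297*I*√2/2 ≈ 1357.9 + 210.01*I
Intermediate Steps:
F = 4*I*√2 (F = √(-32) = 4*I*√2 ≈ 5.6569*I)
V = 11583/8 + 297*I*√2/2 (V = -(39 + 4*I*√2)*(-135 - 162)/8 = -(39 + 4*I*√2)*(-297)/8 = -(-11583 - 1188*I*√2)/8 = 11583/8 + 297*I*√2/2 ≈ 1447.9 + 210.01*I)
(-39 + V) + (t(10, -7) - 1*61) = (-39 + (11583/8 + 297*I*√2/2)) + (10 - 1*61) = (11271/8 + 297*I*√2/2) + (10 - 61) = (11271/8 + 297*I*√2/2) - 51 = 10863/8 + 297*I*√2/2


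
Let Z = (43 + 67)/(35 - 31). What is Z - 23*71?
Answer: -3211/2 ≈ -1605.5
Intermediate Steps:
Z = 55/2 (Z = 110/4 = 110*(1/4) = 55/2 ≈ 27.500)
Z - 23*71 = 55/2 - 23*71 = 55/2 - 1633 = -3211/2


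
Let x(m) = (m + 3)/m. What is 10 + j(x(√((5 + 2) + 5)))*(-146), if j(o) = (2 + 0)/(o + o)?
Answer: -574 + 292*√3 ≈ -68.241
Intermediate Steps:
x(m) = (3 + m)/m
j(o) = 1/o (j(o) = 2/((2*o)) = 2*(1/(2*o)) = 1/o)
10 + j(x(√((5 + 2) + 5)))*(-146) = 10 - 146/((3 + √((5 + 2) + 5))/(√((5 + 2) + 5))) = 10 - 146/((3 + √(7 + 5))/(√(7 + 5))) = 10 - 146/((3 + √12)/(√12)) = 10 - 146/((3 + 2*√3)/((2*√3))) = 10 - 146/((√3/6)*(3 + 2*√3)) = 10 - 146/(√3*(3 + 2*√3)/6) = 10 + (2*√3/(3 + 2*√3))*(-146) = 10 - 292*√3/(3 + 2*√3)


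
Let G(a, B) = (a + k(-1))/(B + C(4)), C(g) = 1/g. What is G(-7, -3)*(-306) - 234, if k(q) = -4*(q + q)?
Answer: -1350/11 ≈ -122.73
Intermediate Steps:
k(q) = -8*q
G(a, B) = (8 + a)/(¼ + B) (G(a, B) = (a - 8*(-1))/(B + 1/4) = (a + 8)/(B + ¼) = (8 + a)/(¼ + B))
G(-7, -3)*(-306) - 234 = (4*(8 - 7)/(1 + 4*(-3)))*(-306) - 234 = (4*1/(1 - 12))*(-306) - 234 = (4*1/(-11))*(-306) - 234 = (4*(-1/11)*1)*(-306) - 234 = -4/11*(-306) - 234 = 1224/11 - 234 = -1350/11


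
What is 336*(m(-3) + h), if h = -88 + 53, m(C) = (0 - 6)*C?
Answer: -5712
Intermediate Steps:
m(C) = -6*C
h = -35
336*(m(-3) + h) = 336*(-6*(-3) - 35) = 336*(18 - 35) = 336*(-17) = -5712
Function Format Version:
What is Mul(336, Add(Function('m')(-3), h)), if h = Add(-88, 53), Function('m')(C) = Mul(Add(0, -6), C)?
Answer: -5712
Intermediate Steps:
Function('m')(C) = Mul(-6, C)
h = -35
Mul(336, Add(Function('m')(-3), h)) = Mul(336, Add(Mul(-6, -3), -35)) = Mul(336, Add(18, -35)) = Mul(336, -17) = -5712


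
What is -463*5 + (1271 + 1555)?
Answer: 511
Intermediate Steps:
-463*5 + (1271 + 1555) = -2315 + 2826 = 511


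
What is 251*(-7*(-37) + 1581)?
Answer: 461840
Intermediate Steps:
251*(-7*(-37) + 1581) = 251*(259 + 1581) = 251*1840 = 461840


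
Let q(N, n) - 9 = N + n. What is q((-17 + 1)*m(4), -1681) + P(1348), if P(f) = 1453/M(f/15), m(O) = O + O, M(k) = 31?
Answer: -54347/31 ≈ -1753.1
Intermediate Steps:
m(O) = 2*O
q(N, n) = 9 + N + n (q(N, n) = 9 + (N + n) = 9 + N + n)
P(f) = 1453/31
q((-17 + 1)*m(4), -1681) + P(1348) = (9 + (-17 + 1)*(2*4) - 1681) + 1453/31 = (9 - 16*8 - 1681) + 1453/31 = (9 - 128 - 1681) + 1453/31 = -1800 + 1453/31 = -54347/31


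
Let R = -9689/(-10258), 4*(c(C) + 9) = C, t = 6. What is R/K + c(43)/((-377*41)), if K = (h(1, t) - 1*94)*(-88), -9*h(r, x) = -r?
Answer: 999409/906951222320 ≈ 1.1019e-6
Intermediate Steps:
c(C) = -9 + C/4
R = 9689/10258 (R = -9689*(-1/10258) = 9689/10258 ≈ 0.94453)
h(r, x) = r/9 (h(r, x) = -(-1)*r/9 = r/9)
K = 74360/9 (K = ((⅑)*1 - 1*94)*(-88) = (⅑ - 94)*(-88) = -845/9*(-88) = 74360/9 ≈ 8262.2)
R/K + c(43)/((-377*41)) = 9689/(10258*(74360/9)) + (-9 + (¼)*43)/((-377*41)) = (9689/10258)*(9/74360) + (-9 + 43/4)/(-15457) = 87201/762784880 + (7/4)*(-1/15457) = 87201/762784880 - 7/61828 = 999409/906951222320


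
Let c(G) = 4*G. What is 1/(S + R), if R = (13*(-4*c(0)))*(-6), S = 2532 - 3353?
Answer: -1/821 ≈ -0.0012180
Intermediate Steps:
S = -821
R = 0 (R = (13*(-16*0))*(-6) = (13*(-4*0))*(-6) = (13*0)*(-6) = 0*(-6) = 0)
1/(S + R) = 1/(-821 + 0) = 1/(-821) = -1/821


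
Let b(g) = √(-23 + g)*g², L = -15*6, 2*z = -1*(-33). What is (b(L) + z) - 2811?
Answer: -5589/2 + 8100*I*√113 ≈ -2794.5 + 86104.0*I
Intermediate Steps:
z = 33/2 (z = (-1*(-33))/2 = (½)*33 = 33/2 ≈ 16.500)
L = -90
b(g) = g²*√(-23 + g)
(b(L) + z) - 2811 = ((-90)²*√(-23 - 90) + 33/2) - 2811 = (8100*√(-113) + 33/2) - 2811 = (8100*(I*√113) + 33/2) - 2811 = (8100*I*√113 + 33/2) - 2811 = (33/2 + 8100*I*√113) - 2811 = -5589/2 + 8100*I*√113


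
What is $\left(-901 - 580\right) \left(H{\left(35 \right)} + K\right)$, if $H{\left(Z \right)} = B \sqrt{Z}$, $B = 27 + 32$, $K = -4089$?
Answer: $6055809 - 87379 \sqrt{35} \approx 5.5389 \cdot 10^{6}$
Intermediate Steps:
$B = 59$
$H{\left(Z \right)} = 59 \sqrt{Z}$
$\left(-901 - 580\right) \left(H{\left(35 \right)} + K\right) = \left(-901 - 580\right) \left(59 \sqrt{35} - 4089\right) = \left(-901 - 580\right) \left(-4089 + 59 \sqrt{35}\right) = - 1481 \left(-4089 + 59 \sqrt{35}\right) = 6055809 - 87379 \sqrt{35}$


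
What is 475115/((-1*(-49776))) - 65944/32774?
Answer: 6144495233/815679312 ≈ 7.5330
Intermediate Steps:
475115/((-1*(-49776))) - 65944/32774 = 475115/49776 - 65944*1/32774 = 475115*(1/49776) - 32972/16387 = 475115/49776 - 32972/16387 = 6144495233/815679312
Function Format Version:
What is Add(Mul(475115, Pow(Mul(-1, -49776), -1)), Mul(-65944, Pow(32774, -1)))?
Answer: Rational(6144495233, 815679312) ≈ 7.5330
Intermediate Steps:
Add(Mul(475115, Pow(Mul(-1, -49776), -1)), Mul(-65944, Pow(32774, -1))) = Add(Mul(475115, Pow(49776, -1)), Mul(-65944, Rational(1, 32774))) = Add(Mul(475115, Rational(1, 49776)), Rational(-32972, 16387)) = Add(Rational(475115, 49776), Rational(-32972, 16387)) = Rational(6144495233, 815679312)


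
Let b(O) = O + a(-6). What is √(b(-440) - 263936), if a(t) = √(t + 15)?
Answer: I*√264373 ≈ 514.17*I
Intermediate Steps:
a(t) = √(15 + t)
b(O) = 3 + O (b(O) = O + √(15 - 6) = O + √9 = O + 3 = 3 + O)
√(b(-440) - 263936) = √((3 - 440) - 263936) = √(-437 - 263936) = √(-264373) = I*√264373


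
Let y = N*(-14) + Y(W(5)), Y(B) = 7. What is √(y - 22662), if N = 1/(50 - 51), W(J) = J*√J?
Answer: I*√22641 ≈ 150.47*I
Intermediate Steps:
W(J) = J^(3/2)
N = -1 (N = 1/(-1) = -1)
y = 21 (y = -1*(-14) + 7 = 14 + 7 = 21)
√(y - 22662) = √(21 - 22662) = √(-22641) = I*√22641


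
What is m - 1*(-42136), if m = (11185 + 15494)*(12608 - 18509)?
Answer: -157390643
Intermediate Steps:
m = -157432779 (m = 26679*(-5901) = -157432779)
m - 1*(-42136) = -157432779 - 1*(-42136) = -157432779 + 42136 = -157390643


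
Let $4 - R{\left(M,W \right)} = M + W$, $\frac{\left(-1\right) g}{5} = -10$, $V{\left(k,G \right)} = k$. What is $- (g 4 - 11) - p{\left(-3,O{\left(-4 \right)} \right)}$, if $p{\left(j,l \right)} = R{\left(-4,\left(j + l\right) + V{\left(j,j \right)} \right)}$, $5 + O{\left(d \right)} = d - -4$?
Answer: $-208$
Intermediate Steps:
$g = 50$ ($g = \left(-5\right) \left(-10\right) = 50$)
$O{\left(d \right)} = -1 + d$ ($O{\left(d \right)} = -5 + \left(d - -4\right) = -5 + \left(d + 4\right) = -5 + \left(4 + d\right) = -1 + d$)
$R{\left(M,W \right)} = 4 - M - W$ ($R{\left(M,W \right)} = 4 - \left(M + W\right) = 4 - M - W$)
$p{\left(j,l \right)} = 8 - l - 2 j$ ($p{\left(j,l \right)} = 4 - -4 - \left(\left(j + l\right) + j\right) = 4 + 4 - \left(l + 2 j\right) = 8 - l - 2 j$)
$- (g 4 - 11) - p{\left(-3,O{\left(-4 \right)} \right)} = - (50 \cdot 4 - 11) - \left(8 - \left(-1 - 4\right) - -6\right) = - (200 - 11) - \left(8 - -5 + 6\right) = \left(-1\right) 189 - \left(8 + 5 + 6\right) = -189 - 19 = -208$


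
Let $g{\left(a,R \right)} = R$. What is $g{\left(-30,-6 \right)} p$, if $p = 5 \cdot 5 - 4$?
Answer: $-126$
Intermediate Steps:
$p = 21$ ($p = 25 - 4 = 21$)
$g{\left(-30,-6 \right)} p = \left(-6\right) 21 = -126$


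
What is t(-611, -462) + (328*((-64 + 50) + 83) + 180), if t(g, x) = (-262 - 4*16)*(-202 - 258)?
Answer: 172772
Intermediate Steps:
t(g, x) = 149960 (t(g, x) = (-262 - 64)*(-460) = -326*(-460) = 149960)
t(-611, -462) + (328*((-64 + 50) + 83) + 180) = 149960 + (328*((-64 + 50) + 83) + 180) = 149960 + (328*(-14 + 83) + 180) = 149960 + (328*69 + 180) = 149960 + (22632 + 180) = 149960 + 22812 = 172772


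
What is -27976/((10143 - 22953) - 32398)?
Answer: 3497/5651 ≈ 0.61883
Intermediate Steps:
-27976/((10143 - 22953) - 32398) = -27976/(-12810 - 32398) = -27976/(-45208) = -27976*(-1/45208) = 3497/5651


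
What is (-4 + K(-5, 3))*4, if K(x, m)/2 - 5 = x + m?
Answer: 8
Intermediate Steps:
K(x, m) = 10 + 2*m + 2*x (K(x, m) = 10 + 2*(x + m) = 10 + 2*(m + x) = 10 + (2*m + 2*x) = 10 + 2*m + 2*x)
(-4 + K(-5, 3))*4 = (-4 + (10 + 2*3 + 2*(-5)))*4 = (-4 + (10 + 6 - 10))*4 = (-4 + 6)*4 = 2*4 = 8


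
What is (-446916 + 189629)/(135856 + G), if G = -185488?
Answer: 257287/49632 ≈ 5.1839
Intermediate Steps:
(-446916 + 189629)/(135856 + G) = (-446916 + 189629)/(135856 - 185488) = -257287/(-49632) = -257287*(-1/49632) = 257287/49632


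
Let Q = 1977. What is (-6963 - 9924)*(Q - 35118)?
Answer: 559652067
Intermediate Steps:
(-6963 - 9924)*(Q - 35118) = (-6963 - 9924)*(1977 - 35118) = -16887*(-33141) = 559652067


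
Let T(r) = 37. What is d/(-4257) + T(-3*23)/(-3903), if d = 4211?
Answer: -5531014/5538357 ≈ -0.99867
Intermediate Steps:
d/(-4257) + T(-3*23)/(-3903) = 4211/(-4257) + 37/(-3903) = 4211*(-1/4257) + 37*(-1/3903) = -4211/4257 - 37/3903 = -5531014/5538357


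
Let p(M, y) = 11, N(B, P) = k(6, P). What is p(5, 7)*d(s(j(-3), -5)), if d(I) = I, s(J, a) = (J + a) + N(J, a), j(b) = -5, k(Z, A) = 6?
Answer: -44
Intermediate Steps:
N(B, P) = 6
s(J, a) = 6 + J + a (s(J, a) = (J + a) + 6 = 6 + J + a)
p(5, 7)*d(s(j(-3), -5)) = 11*(6 - 5 - 5) = 11*(-4) = -44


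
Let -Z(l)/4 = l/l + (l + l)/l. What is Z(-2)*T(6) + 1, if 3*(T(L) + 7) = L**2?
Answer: -59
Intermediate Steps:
Z(l) = -12 (Z(l) = -4*(l/l + (l + l)/l) = -4*(1 + (2*l)/l) = -4*(1 + 2) = -4*3 = -12)
T(L) = -7 + L**2/3
Z(-2)*T(6) + 1 = -12*(-7 + (1/3)*6**2) + 1 = -12*(-7 + (1/3)*36) + 1 = -12*(-7 + 12) + 1 = -12*5 + 1 = -60 + 1 = -59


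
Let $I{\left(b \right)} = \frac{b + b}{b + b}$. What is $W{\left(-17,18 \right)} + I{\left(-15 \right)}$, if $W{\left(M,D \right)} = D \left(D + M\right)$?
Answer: $19$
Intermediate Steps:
$I{\left(b \right)} = 1$ ($I{\left(b \right)} = \frac{2 b}{2 b} = 2 b \frac{1}{2 b} = 1$)
$W{\left(-17,18 \right)} + I{\left(-15 \right)} = 18 \left(18 - 17\right) + 1 = 18 \cdot 1 + 1 = 18 + 1 = 19$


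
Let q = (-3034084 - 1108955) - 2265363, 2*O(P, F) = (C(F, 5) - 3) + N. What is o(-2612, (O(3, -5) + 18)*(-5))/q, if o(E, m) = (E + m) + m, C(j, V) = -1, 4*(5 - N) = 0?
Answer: 2797/6408402 ≈ 0.00043646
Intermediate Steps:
N = 5 (N = 5 - ¼*0 = 5 + 0 = 5)
O(P, F) = ½ (O(P, F) = ((-1 - 3) + 5)/2 = (-4 + 5)/2 = (½)*1 = ½)
o(E, m) = E + 2*m
q = -6408402 (q = -4143039 - 2265363 = -6408402)
o(-2612, (O(3, -5) + 18)*(-5))/q = (-2612 + 2*((½ + 18)*(-5)))/(-6408402) = (-2612 + 2*((37/2)*(-5)))*(-1/6408402) = (-2612 + 2*(-185/2))*(-1/6408402) = (-2612 - 185)*(-1/6408402) = -2797*(-1/6408402) = 2797/6408402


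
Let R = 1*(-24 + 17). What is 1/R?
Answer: -⅐ ≈ -0.14286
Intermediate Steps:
R = -7 (R = 1*(-7) = -7)
1/R = 1/(-7) = -⅐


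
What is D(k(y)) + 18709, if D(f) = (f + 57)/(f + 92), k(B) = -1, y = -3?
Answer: 243225/13 ≈ 18710.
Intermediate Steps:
D(f) = (57 + f)/(92 + f)
D(k(y)) + 18709 = (57 - 1)/(92 - 1) + 18709 = 56/91 + 18709 = (1/91)*56 + 18709 = 8/13 + 18709 = 243225/13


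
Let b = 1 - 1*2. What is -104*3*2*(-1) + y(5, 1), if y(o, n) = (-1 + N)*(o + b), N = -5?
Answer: 600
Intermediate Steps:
b = -1 (b = 1 - 2 = -1)
y(o, n) = 6 - 6*o (y(o, n) = (-1 - 5)*(o - 1) = -6*(-1 + o) = 6 - 6*o)
-104*3*2*(-1) + y(5, 1) = -104*3*2*(-1) + (6 - 6*5) = -624*(-1) + (6 - 30) = -104*(-6) - 24 = 624 - 24 = 600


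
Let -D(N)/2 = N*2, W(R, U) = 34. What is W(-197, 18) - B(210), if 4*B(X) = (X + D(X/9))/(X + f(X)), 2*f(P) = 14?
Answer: 6299/186 ≈ 33.866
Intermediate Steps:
D(N) = -4*N (D(N) = -2*N*2 = -4*N)
f(P) = 7 (f(P) = (½)*14 = 7)
B(X) = 5*X/(36*(7 + X)) (B(X) = ((X - 4*X/9)/(X + 7))/4 = ((X - 4*X/9)/(7 + X))/4 = ((5*X/9)/(7 + X))/4 = (5*X/(9*(7 + X)))/4 = 5*X/(36*(7 + X)))
W(-197, 18) - B(210) = 34 - 5*210/(36*(7 + 210)) = 34 - 5*210/(36*217) = 34 - 1*25/186 = 34 - 25/186 = 6299/186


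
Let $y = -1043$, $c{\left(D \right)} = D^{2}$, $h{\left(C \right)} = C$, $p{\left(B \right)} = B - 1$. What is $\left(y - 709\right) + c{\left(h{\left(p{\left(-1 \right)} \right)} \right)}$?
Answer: $-1748$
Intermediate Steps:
$p{\left(B \right)} = -1 + B$
$\left(y - 709\right) + c{\left(h{\left(p{\left(-1 \right)} \right)} \right)} = \left(-1043 - 709\right) + \left(-1 - 1\right)^{2} = -1752 + \left(-2\right)^{2} = -1752 + 4 = -1748$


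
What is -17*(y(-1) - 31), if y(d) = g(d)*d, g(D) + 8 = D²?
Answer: 408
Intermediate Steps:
g(D) = -8 + D²
y(d) = d*(-8 + d²) (y(d) = (-8 + d²)*d = d*(-8 + d²))
-17*(y(-1) - 31) = -17*(-(-8 + (-1)²) - 31) = -17*(-(-8 + 1) - 31) = -17*(-1*(-7) - 31) = -17*(7 - 31) = -17*(-24) = 408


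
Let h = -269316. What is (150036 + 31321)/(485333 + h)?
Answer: 181357/216017 ≈ 0.83955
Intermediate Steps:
(150036 + 31321)/(485333 + h) = (150036 + 31321)/(485333 - 269316) = 181357/216017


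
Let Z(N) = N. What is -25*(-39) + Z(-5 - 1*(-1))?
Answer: 971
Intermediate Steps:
-25*(-39) + Z(-5 - 1*(-1)) = -25*(-39) + (-5 - 1*(-1)) = 975 + (-5 + 1) = 975 - 4 = 971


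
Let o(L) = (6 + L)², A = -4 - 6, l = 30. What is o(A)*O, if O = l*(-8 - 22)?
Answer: -14400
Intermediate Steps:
A = -10
O = -900 (O = 30*(-8 - 22) = 30*(-30) = -900)
o(A)*O = (6 - 10)²*(-900) = (-4)²*(-900) = 16*(-900) = -14400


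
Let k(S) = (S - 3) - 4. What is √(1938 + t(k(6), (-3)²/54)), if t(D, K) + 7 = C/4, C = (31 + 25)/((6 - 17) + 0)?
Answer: √233497/11 ≈ 43.929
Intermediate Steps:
k(S) = -7 + S (k(S) = (-3 + S) - 4 = -7 + S)
C = -56/11 (C = 56/(-11 + 0) = 56/(-11) = 56*(-1/11) = -56/11 ≈ -5.0909)
t(D, K) = -91/11 (t(D, K) = -7 - 56/11/4 = -7 - 56/11*¼ = -7 - 14/11 = -91/11)
√(1938 + t(k(6), (-3)²/54)) = √(1938 - 91/11) = √(21227/11) = √233497/11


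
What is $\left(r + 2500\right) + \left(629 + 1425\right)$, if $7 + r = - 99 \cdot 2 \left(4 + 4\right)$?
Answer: $2963$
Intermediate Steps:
$r = -1591$ ($r = -7 - 99 \cdot 2 \left(4 + 4\right) = -7 - 99 \cdot 2 \cdot 8 = -7 - 1584 = -1591$)
$\left(r + 2500\right) + \left(629 + 1425\right) = \left(-1591 + 2500\right) + \left(629 + 1425\right) = 909 + 2054 = 2963$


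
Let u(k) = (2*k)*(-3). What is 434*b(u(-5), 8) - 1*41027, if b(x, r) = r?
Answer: -37555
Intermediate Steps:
u(k) = -6*k
434*b(u(-5), 8) - 1*41027 = 434*8 - 1*41027 = 3472 - 41027 = -37555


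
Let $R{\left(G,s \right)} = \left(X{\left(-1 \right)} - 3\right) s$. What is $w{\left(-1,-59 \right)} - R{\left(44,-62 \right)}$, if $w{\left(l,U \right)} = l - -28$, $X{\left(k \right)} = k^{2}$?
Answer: $-97$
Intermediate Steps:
$w{\left(l,U \right)} = 28 + l$ ($w{\left(l,U \right)} = l + 28 = 28 + l$)
$R{\left(G,s \right)} = - 2 s$ ($R{\left(G,s \right)} = \left(\left(-1\right)^{2} - 3\right) s = \left(1 - 3\right) s = - 2 s$)
$w{\left(-1,-59 \right)} - R{\left(44,-62 \right)} = \left(28 - 1\right) - \left(-2\right) \left(-62\right) = 27 - 124 = -97$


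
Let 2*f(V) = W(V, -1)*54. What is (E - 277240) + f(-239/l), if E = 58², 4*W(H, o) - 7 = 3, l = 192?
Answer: -547617/2 ≈ -2.7381e+5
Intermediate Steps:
W(H, o) = 5/2 (W(H, o) = 7/4 + (¼)*3 = 7/4 + ¾ = 5/2)
E = 3364
f(V) = 135/2 (f(V) = ((5/2)*54)/2 = (½)*135 = 135/2)
(E - 277240) + f(-239/l) = (3364 - 277240) + 135/2 = -273876 + 135/2 = -547617/2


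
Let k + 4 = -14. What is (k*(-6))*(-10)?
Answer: -1080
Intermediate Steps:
k = -18 (k = -4 - 14 = -18)
(k*(-6))*(-10) = -18*(-6)*(-10) = 108*(-10) = -1080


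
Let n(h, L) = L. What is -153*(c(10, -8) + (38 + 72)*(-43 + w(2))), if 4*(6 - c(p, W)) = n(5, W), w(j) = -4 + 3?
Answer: 739296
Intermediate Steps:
w(j) = -1
c(p, W) = 6 - W/4
-153*(c(10, -8) + (38 + 72)*(-43 + w(2))) = -153*((6 - 1/4*(-8)) + (38 + 72)*(-43 - 1)) = -153*((6 + 2) + 110*(-44)) = -153*(8 - 4840) = -153*(-4832) = 739296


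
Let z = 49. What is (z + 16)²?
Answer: 4225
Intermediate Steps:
(z + 16)² = (49 + 16)² = 65² = 4225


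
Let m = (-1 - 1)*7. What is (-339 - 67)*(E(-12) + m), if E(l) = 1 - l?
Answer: 406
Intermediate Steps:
m = -14 (m = -2*7 = -14)
(-339 - 67)*(E(-12) + m) = (-339 - 67)*((1 - 1*(-12)) - 14) = -406*((1 + 12) - 14) = -406*(13 - 14) = -406*(-1) = 406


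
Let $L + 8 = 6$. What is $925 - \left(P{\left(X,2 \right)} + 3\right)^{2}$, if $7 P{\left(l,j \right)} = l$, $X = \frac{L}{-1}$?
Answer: $\frac{44796}{49} \approx 914.2$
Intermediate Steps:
$L = -2$ ($L = -8 + 6 = -2$)
$X = 2$ ($X = - \frac{2}{-1} = \left(-2\right) \left(-1\right) = 2$)
$P{\left(l,j \right)} = \frac{l}{7}$
$925 - \left(P{\left(X,2 \right)} + 3\right)^{2} = 925 - \left(\frac{1}{7} \cdot 2 + 3\right)^{2} = 925 - \left(\frac{2}{7} + 3\right)^{2} = 925 - \left(\frac{23}{7}\right)^{2} = 925 - \frac{529}{49} = \frac{44796}{49}$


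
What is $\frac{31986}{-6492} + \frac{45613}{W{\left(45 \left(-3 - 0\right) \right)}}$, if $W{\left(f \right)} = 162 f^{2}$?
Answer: $- \frac{3922539421}{798637725} \approx -4.9115$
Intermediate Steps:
$\frac{31986}{-6492} + \frac{45613}{W{\left(45 \left(-3 - 0\right) \right)}} = \frac{31986}{-6492} + \frac{45613}{162 \left(45 \left(-3 - 0\right)\right)^{2}} = 31986 \left(- \frac{1}{6492}\right) + \frac{45613}{162 \left(45 \left(-3 + 0\right)\right)^{2}} = - \frac{5331}{1082} + \frac{45613}{162 \left(45 \left(-3\right)\right)^{2}} = - \frac{5331}{1082} + \frac{45613}{162 \left(-135\right)^{2}} = - \frac{5331}{1082} + \frac{45613}{162 \cdot 18225} = - \frac{5331}{1082} + \frac{45613}{2952450} = - \frac{3922539421}{798637725}$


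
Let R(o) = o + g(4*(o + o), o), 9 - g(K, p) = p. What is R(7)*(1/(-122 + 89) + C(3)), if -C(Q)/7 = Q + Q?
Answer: -4161/11 ≈ -378.27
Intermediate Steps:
g(K, p) = 9 - p
R(o) = 9 (R(o) = o + (9 - o) = 9)
C(Q) = -14*Q (C(Q) = -7*(Q + Q) = -14*Q)
R(7)*(1/(-122 + 89) + C(3)) = 9*(1/(-122 + 89) - 14*3) = 9*(1/(-33) - 42) = 9*(-1/33 - 42) = 9*(-1387/33) = -4161/11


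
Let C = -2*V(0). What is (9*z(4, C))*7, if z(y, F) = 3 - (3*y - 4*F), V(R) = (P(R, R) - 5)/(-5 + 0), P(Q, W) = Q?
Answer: -1071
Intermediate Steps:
V(R) = 1 - R/5 (V(R) = (R - 5)/(-5 + 0) = (-5 + R)/(-5) = (-5 + R)*(-1/5) = 1 - R/5)
C = -2 (C = -2*(1 - 1/5*0) = -2*(1 + 0) = -2*1 = -2)
z(y, F) = 3 - 3*y + 4*F (z(y, F) = 3 - (-4*F + 3*y) = 3 + (-3*y + 4*F) = 3 - 3*y + 4*F)
(9*z(4, C))*7 = (9*(3 - 3*4 + 4*(-2)))*7 = (9*(3 - 12 - 8))*7 = (9*(-17))*7 = -153*7 = -1071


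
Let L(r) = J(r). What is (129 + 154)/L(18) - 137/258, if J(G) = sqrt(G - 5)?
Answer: -137/258 + 283*sqrt(13)/13 ≈ 77.959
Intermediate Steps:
J(G) = sqrt(-5 + G)
L(r) = sqrt(-5 + r)
(129 + 154)/L(18) - 137/258 = (129 + 154)/(sqrt(-5 + 18)) - 137/258 = 283/(sqrt(13)) - 137*1/258 = 283*(sqrt(13)/13) - 137/258 = 283*sqrt(13)/13 - 137/258 = -137/258 + 283*sqrt(13)/13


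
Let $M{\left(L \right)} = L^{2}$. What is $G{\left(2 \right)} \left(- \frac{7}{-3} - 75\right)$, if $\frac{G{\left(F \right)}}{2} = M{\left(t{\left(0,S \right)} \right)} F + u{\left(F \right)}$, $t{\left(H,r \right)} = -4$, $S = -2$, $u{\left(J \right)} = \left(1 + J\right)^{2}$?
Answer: $- \frac{17876}{3} \approx -5958.7$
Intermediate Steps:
$G{\left(F \right)} = 2 \left(1 + F\right)^{2} + 32 F$ ($G{\left(F \right)} = 2 \left(\left(-4\right)^{2} F + \left(1 + F\right)^{2}\right) = 2 \left(16 F + \left(1 + F\right)^{2}\right) = 2 \left(\left(1 + F\right)^{2} + 16 F\right) = 2 \left(1 + F\right)^{2} + 32 F$)
$G{\left(2 \right)} \left(- \frac{7}{-3} - 75\right) = \left(2 \left(1 + 2\right)^{2} + 32 \cdot 2\right) \left(- \frac{7}{-3} - 75\right) = \left(2 \cdot 3^{2} + 64\right) \left(\left(-7\right) \left(- \frac{1}{3}\right) - 75\right) = \left(2 \cdot 9 + 64\right) \left(\frac{7}{3} - 75\right) = \left(18 + 64\right) \left(- \frac{218}{3}\right) = 82 \left(- \frac{218}{3}\right) = - \frac{17876}{3}$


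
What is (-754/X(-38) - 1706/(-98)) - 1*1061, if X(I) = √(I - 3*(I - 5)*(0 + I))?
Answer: -51136/49 + 29*I*√1235/95 ≈ -1043.6 + 10.728*I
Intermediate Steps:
X(I) = √(I - 3*I*(-5 + I)) (X(I) = √(I - 3*(-5 + I)*I) = √(I - 3*I*(-5 + I)))
(-754/X(-38) - 1706/(-98)) - 1*1061 = (-754*(-I*√38/(38*√(16 - 3*(-38)))) - 1706/(-98)) - 1*1061 = (-754*(-I*√38/(38*√(16 + 114))) - 1706*(-1/98)) - 1061 = (-754*(-I*√1235/2470) + 853/49) - 1061 = (-(-29)*I*√1235/95 + 853/49) - 1061 = (29*I*√1235/95 + 853/49) - 1061 = (853/49 + 29*I*√1235/95) - 1061 = -51136/49 + 29*I*√1235/95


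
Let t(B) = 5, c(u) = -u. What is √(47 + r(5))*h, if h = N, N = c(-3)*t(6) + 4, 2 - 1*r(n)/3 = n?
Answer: 19*√38 ≈ 117.12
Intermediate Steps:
r(n) = 6 - 3*n
N = 19 (N = -1*(-3)*5 + 4 = 3*5 + 4 = 15 + 4 = 19)
h = 19
√(47 + r(5))*h = √(47 + (6 - 3*5))*19 = √(47 + (6 - 15))*19 = √(47 - 9)*19 = √38*19 = 19*√38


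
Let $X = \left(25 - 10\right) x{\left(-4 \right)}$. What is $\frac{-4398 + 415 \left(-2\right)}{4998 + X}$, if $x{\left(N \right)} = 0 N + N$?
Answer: $- \frac{2614}{2469} \approx -1.0587$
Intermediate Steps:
$x{\left(N \right)} = N$ ($x{\left(N \right)} = 0 + N = N$)
$X = -60$ ($X = \left(25 - 10\right) \left(-4\right) = 15 \left(-4\right) = -60$)
$\frac{-4398 + 415 \left(-2\right)}{4998 + X} = \frac{-4398 + 415 \left(-2\right)}{4998 - 60} = \frac{-4398 - 830}{4938} = \left(-5228\right) \frac{1}{4938} = - \frac{2614}{2469}$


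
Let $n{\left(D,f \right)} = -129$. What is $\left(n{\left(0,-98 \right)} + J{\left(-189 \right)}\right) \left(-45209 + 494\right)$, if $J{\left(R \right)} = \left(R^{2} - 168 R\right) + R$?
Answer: $-3002835825$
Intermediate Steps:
$J{\left(R \right)} = R^{2} - 167 R$
$\left(n{\left(0,-98 \right)} + J{\left(-189 \right)}\right) \left(-45209 + 494\right) = \left(-129 - 189 \left(-167 - 189\right)\right) \left(-45209 + 494\right) = \left(-129 - -67284\right) \left(-44715\right) = \left(-129 + 67284\right) \left(-44715\right) = 67155 \left(-44715\right) = -3002835825$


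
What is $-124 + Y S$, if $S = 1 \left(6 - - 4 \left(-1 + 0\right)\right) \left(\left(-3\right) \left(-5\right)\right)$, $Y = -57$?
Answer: $-1834$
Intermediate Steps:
$S = 30$ ($S = 1 \left(6 - \left(-4\right) \left(-1\right)\right) 15 = 1 \left(6 - 4\right) 15 = 1 \cdot 2 \cdot 15 = 2 \cdot 15 = 30$)
$-124 + Y S = -124 - 1710 = -1834$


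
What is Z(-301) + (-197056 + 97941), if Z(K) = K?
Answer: -99416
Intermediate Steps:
Z(-301) + (-197056 + 97941) = -301 + (-197056 + 97941) = -301 - 99115 = -99416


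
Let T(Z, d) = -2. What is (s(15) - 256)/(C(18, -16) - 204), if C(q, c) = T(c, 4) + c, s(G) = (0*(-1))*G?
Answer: 128/111 ≈ 1.1532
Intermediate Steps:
s(G) = 0 (s(G) = 0*G = 0)
C(q, c) = -2 + c
(s(15) - 256)/(C(18, -16) - 204) = (0 - 256)/((-2 - 16) - 204) = -256/(-18 - 204) = -256/(-222) = -256*(-1/222) = 128/111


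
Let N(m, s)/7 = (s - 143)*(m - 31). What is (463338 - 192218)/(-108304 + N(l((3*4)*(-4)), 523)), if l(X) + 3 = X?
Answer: -33890/40803 ≈ -0.83058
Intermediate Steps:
l(X) = -3 + X
N(m, s) = 7*(-143 + s)*(-31 + m) (N(m, s) = 7*((s - 143)*(m - 31)) = 7*((-143 + s)*(-31 + m)) = 7*(-143 + s)*(-31 + m))
(463338 - 192218)/(-108304 + N(l((3*4)*(-4)), 523)) = (463338 - 192218)/(-108304 + (31031 - 1001*(-3 + (3*4)*(-4)) - 217*523 + 7*(-3 + (3*4)*(-4))*523)) = 271120/(-108304 + (31031 - 1001*(-3 + 12*(-4)) - 113491 + 7*(-3 + 12*(-4))*523)) = 271120/(-108304 + (31031 - 1001*(-3 - 48) - 113491 + 7*(-3 - 48)*523)) = 271120/(-108304 + (31031 - 1001*(-51) - 113491 + 7*(-51)*523)) = 271120/(-108304 + (31031 + 51051 - 113491 - 186711)) = 271120/(-108304 - 218120) = 271120/(-326424) = 271120*(-1/326424) = -33890/40803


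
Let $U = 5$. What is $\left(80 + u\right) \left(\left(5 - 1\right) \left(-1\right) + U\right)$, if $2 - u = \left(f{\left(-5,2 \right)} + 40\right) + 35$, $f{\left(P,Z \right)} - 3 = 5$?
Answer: $-1$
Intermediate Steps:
$f{\left(P,Z \right)} = 8$ ($f{\left(P,Z \right)} = 3 + 5 = 8$)
$u = -81$ ($u = 2 - \left(\left(8 + 40\right) + 35\right) = 2 - \left(48 + 35\right) = 2 - 83 = -81$)
$\left(80 + u\right) \left(\left(5 - 1\right) \left(-1\right) + U\right) = \left(80 - 81\right) \left(\left(5 - 1\right) \left(-1\right) + 5\right) = - (\left(5 - 1\right) \left(-1\right) + 5) = - (4 \left(-1\right) + 5) = - (-4 + 5) = \left(-1\right) 1 = -1$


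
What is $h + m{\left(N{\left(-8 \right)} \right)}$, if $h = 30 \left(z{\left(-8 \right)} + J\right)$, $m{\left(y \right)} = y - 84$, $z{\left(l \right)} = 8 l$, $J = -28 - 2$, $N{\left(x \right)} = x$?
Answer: $-2912$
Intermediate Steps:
$J = -30$ ($J = -28 - 2 = -30$)
$m{\left(y \right)} = -84 + y$ ($m{\left(y \right)} = y - 84 = -84 + y$)
$h = -2820$ ($h = 30 \left(8 \left(-8\right) - 30\right) = 30 \left(-64 - 30\right) = 30 \left(-94\right) = -2820$)
$h + m{\left(N{\left(-8 \right)} \right)} = -2820 - 92 = -2912$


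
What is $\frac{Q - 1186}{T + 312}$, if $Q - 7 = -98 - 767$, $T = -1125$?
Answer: $\frac{2044}{813} \approx 2.5141$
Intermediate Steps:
$Q = -858$ ($Q = 7 - 865 = -858$)
$\frac{Q - 1186}{T + 312} = \frac{-858 - 1186}{-1125 + 312} = - \frac{2044}{-813} = \left(-2044\right) \left(- \frac{1}{813}\right) = \frac{2044}{813}$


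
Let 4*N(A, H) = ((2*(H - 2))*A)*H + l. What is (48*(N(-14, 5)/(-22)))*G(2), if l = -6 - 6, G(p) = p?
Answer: 5184/11 ≈ 471.27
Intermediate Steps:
l = -12
N(A, H) = -3 + A*H*(-4 + 2*H)/4 (N(A, H) = (((2*(H - 2))*A)*H - 12)/4 = (((2*(-2 + H))*A)*H - 12)/4 = (((-4 + 2*H)*A)*H - 12)/4 = ((A*(-4 + 2*H))*H - 12)/4 = (A*H*(-4 + 2*H) - 12)/4 = (-12 + A*H*(-4 + 2*H))/4 = -3 + A*H*(-4 + 2*H)/4)
(48*(N(-14, 5)/(-22)))*G(2) = (48*((-3 + (½)*(-14)*5² - 1*(-14)*5)/(-22)))*2 = (48*((-3 + (½)*(-14)*25 + 70)*(-1/22)))*2 = (48*((-3 - 175 + 70)*(-1/22)))*2 = (48*(-108*(-1/22)))*2 = (48*(54/11))*2 = (2592/11)*2 = 5184/11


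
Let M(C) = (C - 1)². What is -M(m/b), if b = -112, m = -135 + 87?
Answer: -16/49 ≈ -0.32653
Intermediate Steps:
m = -48
M(C) = (-1 + C)²
-M(m/b) = -(-1 - 48/(-112))² = -(-1 - 48*(-1/112))² = -(-1 + 3/7)² = -(-4/7)² = -1*16/49 = -16/49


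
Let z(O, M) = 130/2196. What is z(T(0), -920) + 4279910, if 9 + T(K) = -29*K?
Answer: 4699341245/1098 ≈ 4.2799e+6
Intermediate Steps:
T(K) = -9 - 29*K
z(O, M) = 65/1098 (z(O, M) = 130*(1/2196) = 65/1098)
z(T(0), -920) + 4279910 = 65/1098 + 4279910 = 4699341245/1098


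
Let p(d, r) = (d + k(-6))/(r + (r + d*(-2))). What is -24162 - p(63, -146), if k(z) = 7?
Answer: -5049823/209 ≈ -24162.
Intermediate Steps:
p(d, r) = (7 + d)/(-2*d + 2*r) (p(d, r) = (d + 7)/(r + (r + d*(-2))) = (7 + d)/(r + (r - 2*d)) = (7 + d)/(-2*d + 2*r))
-24162 - p(63, -146) = -24162 - (7 + 63)/(2*(-146 - 1*63)) = -24162 - 70/(2*(-146 - 63)) = -24162 - 70/(2*(-209)) = -24162 - (-1)*70/(2*209) = -24162 - 1*(-35/209) = -24162 + 35/209 = -5049823/209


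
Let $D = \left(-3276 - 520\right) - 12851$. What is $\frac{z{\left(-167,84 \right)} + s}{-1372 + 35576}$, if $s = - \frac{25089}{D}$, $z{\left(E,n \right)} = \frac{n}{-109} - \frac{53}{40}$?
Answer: $- \frac{14238533}{827519262560} \approx -1.7206 \cdot 10^{-5}$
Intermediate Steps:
$z{\left(E,n \right)} = - \frac{53}{40} - \frac{n}{109}$ ($z{\left(E,n \right)} = n \left(- \frac{1}{109}\right) - \frac{53}{40} = - \frac{n}{109} - \frac{53}{40} = - \frac{53}{40} - \frac{n}{109}$)
$D = -16647$ ($D = -3796 - 12851 = -16647$)
$s = \frac{8363}{5549}$ ($s = - \frac{25089}{-16647} = \left(-25089\right) \left(- \frac{1}{16647}\right) = \frac{8363}{5549} \approx 1.5071$)
$\frac{z{\left(-167,84 \right)} + s}{-1372 + 35576} = \frac{\left(- \frac{53}{40} - \frac{84}{109}\right) + \frac{8363}{5549}}{-1372 + 35576} = \frac{\left(- \frac{53}{40} - \frac{84}{109}\right) + \frac{8363}{5549}}{34204} = \left(- \frac{9137}{4360} + \frac{8363}{5549}\right) \frac{1}{34204} = \left(- \frac{14238533}{24193640}\right) \frac{1}{34204} = - \frac{14238533}{827519262560}$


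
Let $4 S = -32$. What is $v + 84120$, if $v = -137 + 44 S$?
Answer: $83631$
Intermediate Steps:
$S = -8$ ($S = \frac{1}{4} \left(-32\right) = -8$)
$v = -489$ ($v = -137 + 44 \left(-8\right) = -137 - 352 = -489$)
$v + 84120 = -489 + 84120 = 83631$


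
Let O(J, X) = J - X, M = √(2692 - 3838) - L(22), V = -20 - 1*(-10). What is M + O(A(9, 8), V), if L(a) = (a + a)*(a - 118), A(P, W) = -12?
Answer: 4222 + I*√1146 ≈ 4222.0 + 33.853*I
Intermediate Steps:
L(a) = 2*a*(-118 + a) (L(a) = (2*a)*(-118 + a) = 2*a*(-118 + a))
V = -10 (V = -20 + 10 = -10)
M = 4224 + I*√1146 (M = √(2692 - 3838) - 2*22*(-118 + 22) = √(-1146) - 2*22*(-96) = I*√1146 - 1*(-4224) = I*√1146 + 4224 = 4224 + I*√1146 ≈ 4224.0 + 33.853*I)
M + O(A(9, 8), V) = (4224 + I*√1146) + (-12 - 1*(-10)) = (4224 + I*√1146) + (-12 + 10) = (4224 + I*√1146) - 2 = 4222 + I*√1146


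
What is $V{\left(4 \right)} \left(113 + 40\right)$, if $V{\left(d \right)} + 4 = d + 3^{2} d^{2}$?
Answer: $22032$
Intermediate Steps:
$V{\left(d \right)} = -4 + d + 9 d^{2}$ ($V{\left(d \right)} = -4 + \left(d + 3^{2} d^{2}\right) = -4 + \left(d + 9 d^{2}\right) = -4 + d + 9 d^{2}$)
$V{\left(4 \right)} \left(113 + 40\right) = \left(-4 + 4 + 9 \cdot 4^{2}\right) \left(113 + 40\right) = \left(-4 + 4 + 9 \cdot 16\right) 153 = \left(-4 + 4 + 144\right) 153 = 144 \cdot 153 = 22032$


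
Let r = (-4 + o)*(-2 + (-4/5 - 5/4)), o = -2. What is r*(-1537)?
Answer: -373491/10 ≈ -37349.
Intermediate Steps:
r = 243/10 (r = (-4 - 2)*(-2 + (-4/5 - 5/4)) = -6*(-2 + (-4*⅕ - 5*¼)) = -6*(-2 + (-⅘ - 5/4)) = -6*(-2 - 41/20) = -6*(-81/20) = 243/10 ≈ 24.300)
r*(-1537) = (243/10)*(-1537) = -373491/10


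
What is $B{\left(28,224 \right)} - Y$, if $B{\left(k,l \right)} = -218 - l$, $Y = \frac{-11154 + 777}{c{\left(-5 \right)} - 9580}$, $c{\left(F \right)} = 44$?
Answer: $- \frac{4225289}{9536} \approx -443.09$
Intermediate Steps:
$Y = \frac{10377}{9536}$ ($Y = \frac{-11154 + 777}{44 - 9580} = - \frac{10377}{-9536} = \left(-10377\right) \left(- \frac{1}{9536}\right) = \frac{10377}{9536} \approx 1.0882$)
$B{\left(28,224 \right)} - Y = \left(-218 - 224\right) - \frac{10377}{9536} = -442 - \frac{10377}{9536} = - \frac{4225289}{9536}$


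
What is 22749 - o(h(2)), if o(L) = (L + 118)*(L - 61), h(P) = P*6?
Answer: 29119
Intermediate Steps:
h(P) = 6*P
o(L) = (-61 + L)*(118 + L) (o(L) = (118 + L)*(-61 + L) = (-61 + L)*(118 + L))
22749 - o(h(2)) = 22749 - (-7198 + (6*2)**2 + 57*(6*2)) = 22749 - (-7198 + 12**2 + 57*12) = 22749 - (-7198 + 144 + 684) = 22749 - 1*(-6370) = 22749 + 6370 = 29119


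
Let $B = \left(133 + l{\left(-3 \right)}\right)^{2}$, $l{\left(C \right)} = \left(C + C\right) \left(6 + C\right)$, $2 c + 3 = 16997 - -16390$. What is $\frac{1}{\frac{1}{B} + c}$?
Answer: $\frac{13225}{220751701} \approx 5.9909 \cdot 10^{-5}$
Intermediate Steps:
$c = 16692$ ($c = - \frac{3}{2} + \frac{16997 - -16390}{2} = - \frac{3}{2} + \frac{16997 + 16390}{2} = - \frac{3}{2} + \frac{1}{2} \cdot 33387 = - \frac{3}{2} + \frac{33387}{2} = 16692$)
$l{\left(C \right)} = 2 C \left(6 + C\right)$
$B = 13225$ ($B = \left(133 + 2 \left(-3\right) \left(6 - 3\right)\right)^{2} = \left(133 + 2 \left(-3\right) 3\right)^{2} = \left(133 - 18\right)^{2} = 115^{2} = 13225$)
$\frac{1}{\frac{1}{B} + c} = \frac{1}{\frac{1}{13225} + 16692} = \frac{1}{\frac{220751701}{13225}} = \frac{13225}{220751701}$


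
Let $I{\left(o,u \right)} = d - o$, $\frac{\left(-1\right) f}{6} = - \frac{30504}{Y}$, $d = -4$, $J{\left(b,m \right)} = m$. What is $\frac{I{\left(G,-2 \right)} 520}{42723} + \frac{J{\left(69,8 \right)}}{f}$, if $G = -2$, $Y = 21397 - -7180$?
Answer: $\frac{1081393}{882942} \approx 1.2248$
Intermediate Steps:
$Y = 28577$ ($Y = 21397 + 7180 = 28577$)
$f = \frac{4464}{697}$ ($f = - 6 \left(- \frac{30504}{28577}\right) = - 6 \left(\left(-30504\right) \frac{1}{28577}\right) = \left(-6\right) \left(- \frac{744}{697}\right) = \frac{4464}{697} \approx 6.4046$)
$I{\left(o,u \right)} = -4 - o$
$\frac{I{\left(G,-2 \right)} 520}{42723} + \frac{J{\left(69,8 \right)}}{f} = \frac{\left(-4 - -2\right) 520}{42723} + \frac{8}{\frac{4464}{697}} = \left(-4 + 2\right) 520 \cdot \frac{1}{42723} + 8 \cdot \frac{697}{4464} = \left(-2\right) 520 \cdot \frac{1}{42723} + \frac{697}{558} = \left(-1040\right) \frac{1}{42723} + \frac{697}{558} = - \frac{1040}{42723} + \frac{697}{558} = \frac{1081393}{882942}$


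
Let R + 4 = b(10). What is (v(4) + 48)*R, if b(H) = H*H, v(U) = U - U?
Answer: 4608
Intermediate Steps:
v(U) = 0
b(H) = H²
R = 96 (R = -4 + 10² = -4 + 100 = 96)
(v(4) + 48)*R = (0 + 48)*96 = 48*96 = 4608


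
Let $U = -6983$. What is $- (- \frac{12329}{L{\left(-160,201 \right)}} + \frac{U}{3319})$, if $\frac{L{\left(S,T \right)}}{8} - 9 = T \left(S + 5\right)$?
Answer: $\frac{1699020193}{826988592} \approx 2.0545$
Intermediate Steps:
$L{\left(S,T \right)} = 72 + 8 T \left(5 + S\right)$ ($L{\left(S,T \right)} = 72 + 8 T \left(S + 5\right) = 72 + 8 T \left(5 + S\right)$)
$- (- \frac{12329}{L{\left(-160,201 \right)}} + \frac{U}{3319}) = - (- \frac{12329}{72 + 40 \cdot 201 + 8 \left(-160\right) 201} - \frac{6983}{3319}) = - (- \frac{12329}{72 + 8040 - 257280} - \frac{6983}{3319}) = - (- \frac{12329}{-249168} - \frac{6983}{3319}) = - (\left(-12329\right) \left(- \frac{1}{249168}\right) - \frac{6983}{3319}) = - (\frac{12329}{249168} - \frac{6983}{3319}) = \left(-1\right) \left(- \frac{1699020193}{826988592}\right) = \frac{1699020193}{826988592}$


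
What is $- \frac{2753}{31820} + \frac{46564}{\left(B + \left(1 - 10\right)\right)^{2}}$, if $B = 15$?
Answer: $\frac{370391843}{286380} \approx 1293.4$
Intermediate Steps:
$- \frac{2753}{31820} + \frac{46564}{\left(B + \left(1 - 10\right)\right)^{2}} = - \frac{2753}{31820} + \frac{46564}{\left(15 + \left(1 - 10\right)\right)^{2}} = \left(-2753\right) \frac{1}{31820} + \frac{46564}{\left(15 + \left(1 - 10\right)\right)^{2}} = - \frac{2753}{31820} + \frac{46564}{\left(15 - 9\right)^{2}} = - \frac{2753}{31820} + \frac{46564}{6^{2}} = - \frac{2753}{31820} + \frac{46564}{36} = - \frac{2753}{31820} + 46564 \cdot \frac{1}{36} = - \frac{2753}{31820} + \frac{11641}{9} = \frac{370391843}{286380}$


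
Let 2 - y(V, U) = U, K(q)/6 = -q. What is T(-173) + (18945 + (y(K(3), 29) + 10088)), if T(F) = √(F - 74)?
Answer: 29006 + I*√247 ≈ 29006.0 + 15.716*I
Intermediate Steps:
K(q) = -6*q (K(q) = 6*(-q) = -6*q)
y(V, U) = 2 - U
T(F) = √(-74 + F)
T(-173) + (18945 + (y(K(3), 29) + 10088)) = √(-74 - 173) + (18945 + ((2 - 1*29) + 10088)) = √(-247) + (18945 + ((2 - 29) + 10088)) = I*√247 + (18945 + (-27 + 10088)) = I*√247 + (18945 + 10061) = I*√247 + 29006 = 29006 + I*√247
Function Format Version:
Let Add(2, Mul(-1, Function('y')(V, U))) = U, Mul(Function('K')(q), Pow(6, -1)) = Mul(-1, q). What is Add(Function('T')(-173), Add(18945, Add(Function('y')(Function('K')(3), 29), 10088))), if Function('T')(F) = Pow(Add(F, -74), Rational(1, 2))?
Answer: Add(29006, Mul(I, Pow(247, Rational(1, 2)))) ≈ Add(29006., Mul(15.716, I))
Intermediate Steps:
Function('K')(q) = Mul(-6, q) (Function('K')(q) = Mul(6, Mul(-1, q)) = Mul(-6, q))
Function('y')(V, U) = Add(2, Mul(-1, U))
Function('T')(F) = Pow(Add(-74, F), Rational(1, 2))
Add(Function('T')(-173), Add(18945, Add(Function('y')(Function('K')(3), 29), 10088))) = Add(Pow(Add(-74, -173), Rational(1, 2)), Add(18945, Add(Add(2, Mul(-1, 29)), 10088))) = Add(Pow(-247, Rational(1, 2)), Add(18945, Add(Add(2, -29), 10088))) = Add(Mul(I, Pow(247, Rational(1, 2))), Add(18945, Add(-27, 10088))) = Add(Mul(I, Pow(247, Rational(1, 2))), Add(18945, 10061)) = Add(Mul(I, Pow(247, Rational(1, 2))), 29006) = Add(29006, Mul(I, Pow(247, Rational(1, 2))))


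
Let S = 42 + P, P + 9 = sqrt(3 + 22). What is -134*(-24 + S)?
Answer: -1876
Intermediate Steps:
P = -4 (P = -9 + sqrt(3 + 22) = -9 + sqrt(25) = -9 + 5 = -4)
S = 38 (S = 42 - 4 = 38)
-134*(-24 + S) = -134*(-24 + 38) = -134*14 = -1876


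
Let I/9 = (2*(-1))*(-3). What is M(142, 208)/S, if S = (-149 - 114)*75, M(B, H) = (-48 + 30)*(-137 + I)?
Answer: -498/6575 ≈ -0.075741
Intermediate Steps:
I = 54 (I = 9*((2*(-1))*(-3)) = 9*(-2*(-3)) = 9*6 = 54)
M(B, H) = 1494 (M(B, H) = (-48 + 30)*(-137 + 54) = -18*(-83) = 1494)
S = -19725 (S = -263*75 = -19725)
M(142, 208)/S = 1494/(-19725) = 1494*(-1/19725) = -498/6575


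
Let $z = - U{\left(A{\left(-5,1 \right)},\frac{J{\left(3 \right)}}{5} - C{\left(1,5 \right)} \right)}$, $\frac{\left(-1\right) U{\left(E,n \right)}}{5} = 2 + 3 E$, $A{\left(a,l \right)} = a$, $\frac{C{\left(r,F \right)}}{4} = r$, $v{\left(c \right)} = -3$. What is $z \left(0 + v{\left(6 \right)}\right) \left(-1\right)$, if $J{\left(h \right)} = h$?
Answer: $-195$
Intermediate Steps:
$C{\left(r,F \right)} = 4 r$
$U{\left(E,n \right)} = -10 - 15 E$ ($U{\left(E,n \right)} = - 5 \left(2 + 3 E\right) = -10 - 15 E$)
$z = -65$ ($z = - (-10 - -75) = - (-10 + 75) = \left(-1\right) 65 = -65$)
$z \left(0 + v{\left(6 \right)}\right) \left(-1\right) = - 65 \left(0 - 3\right) \left(-1\right) = - 65 \left(\left(-3\right) \left(-1\right)\right) = \left(-65\right) 3 = -195$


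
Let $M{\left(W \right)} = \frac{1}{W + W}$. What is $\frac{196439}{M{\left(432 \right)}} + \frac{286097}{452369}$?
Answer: $\frac{76777557974321}{452369} \approx 1.6972 \cdot 10^{8}$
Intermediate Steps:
$M{\left(W \right)} = \frac{1}{2 W}$
$\frac{196439}{M{\left(432 \right)}} + \frac{286097}{452369} = \frac{196439}{\frac{1}{2} \cdot \frac{1}{432}} + \frac{286097}{452369} = \frac{196439}{\frac{1}{2} \cdot \frac{1}{432}} + 286097 \cdot \frac{1}{452369} = 196439 \frac{1}{\frac{1}{864}} + \frac{286097}{452369} = 196439 \cdot 864 + \frac{286097}{452369} = 169723296 + \frac{286097}{452369} = \frac{76777557974321}{452369}$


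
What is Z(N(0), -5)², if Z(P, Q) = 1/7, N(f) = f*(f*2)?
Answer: 1/49 ≈ 0.020408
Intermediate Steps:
N(f) = 2*f² (N(f) = f*(2*f) = 2*f²)
Z(P, Q) = ⅐
Z(N(0), -5)² = (⅐)² = 1/49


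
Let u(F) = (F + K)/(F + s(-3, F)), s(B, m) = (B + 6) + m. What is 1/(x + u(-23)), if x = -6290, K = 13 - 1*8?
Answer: -43/270452 ≈ -0.00015899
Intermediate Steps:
s(B, m) = 6 + B + m (s(B, m) = (6 + B) + m = 6 + B + m)
K = 5 (K = 13 - 8 = 5)
u(F) = (5 + F)/(3 + 2*F) (u(F) = (F + 5)/(F + (6 - 3 + F)) = (5 + F)/(F + (3 + F)) = (5 + F)/(3 + 2*F))
1/(x + u(-23)) = 1/(-6290 + (5 - 23)/(3 + 2*(-23))) = 1/(-6290 - 18/(3 - 46)) = 1/(-6290 - 18/(-43)) = 1/(-6290 - 1/43*(-18)) = 1/(-6290 + 18/43) = 1/(-270452/43) = -43/270452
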